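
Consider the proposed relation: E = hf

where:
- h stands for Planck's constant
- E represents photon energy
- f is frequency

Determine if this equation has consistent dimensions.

Yes

h (Planck's constant) has dimensions [L^2 M T^-1].
E (photon energy) has dimensions [L^2 M T^-2].
f (frequency) has dimensions [T^-1].

Left side: [L^2 M T^-2]
Right side: [L^2 M T^-2]

Both sides have the same dimensions, so the equation is dimensionally consistent.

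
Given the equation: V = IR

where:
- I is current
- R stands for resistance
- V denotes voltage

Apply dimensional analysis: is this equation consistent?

Yes

I (current) has dimensions [I].
R (resistance) has dimensions [I^-2 L^2 M T^-3].
V (voltage) has dimensions [I^-1 L^2 M T^-3].

Left side: [I^-1 L^2 M T^-3]
Right side: [I^-1 L^2 M T^-3]

Both sides have the same dimensions, so the equation is dimensionally consistent.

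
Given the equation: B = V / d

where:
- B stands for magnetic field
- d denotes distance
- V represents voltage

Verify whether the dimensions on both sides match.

No

B (magnetic field) has dimensions [I^-1 M T^-2].
d (distance) has dimensions [L].
V (voltage) has dimensions [I^-1 L^2 M T^-3].

Left side: [I^-1 M T^-2]
Right side: [I^-1 L M T^-3]

The two sides have different dimensions, so the equation is NOT dimensionally consistent.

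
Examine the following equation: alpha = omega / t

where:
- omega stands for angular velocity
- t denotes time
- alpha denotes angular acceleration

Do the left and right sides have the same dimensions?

Yes

omega (angular velocity) has dimensions [T^-1].
t (time) has dimensions [T].
alpha (angular acceleration) has dimensions [T^-2].

Left side: [T^-2]
Right side: [T^-2]

Both sides have the same dimensions, so the equation is dimensionally consistent.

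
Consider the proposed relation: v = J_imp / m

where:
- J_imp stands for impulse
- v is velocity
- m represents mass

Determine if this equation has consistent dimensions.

Yes

J_imp (impulse) has dimensions [L M T^-1].
v (velocity) has dimensions [L T^-1].
m (mass) has dimensions [M].

Left side: [L T^-1]
Right side: [L T^-1]

Both sides have the same dimensions, so the equation is dimensionally consistent.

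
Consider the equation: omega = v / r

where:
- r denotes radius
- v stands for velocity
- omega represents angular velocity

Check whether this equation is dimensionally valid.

Yes

r (radius) has dimensions [L].
v (velocity) has dimensions [L T^-1].
omega (angular velocity) has dimensions [T^-1].

Left side: [T^-1]
Right side: [T^-1]

Both sides have the same dimensions, so the equation is dimensionally consistent.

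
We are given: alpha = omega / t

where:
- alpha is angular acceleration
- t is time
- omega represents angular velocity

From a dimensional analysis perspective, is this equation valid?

Yes

alpha (angular acceleration) has dimensions [T^-2].
t (time) has dimensions [T].
omega (angular velocity) has dimensions [T^-1].

Left side: [T^-2]
Right side: [T^-2]

Both sides have the same dimensions, so the equation is dimensionally consistent.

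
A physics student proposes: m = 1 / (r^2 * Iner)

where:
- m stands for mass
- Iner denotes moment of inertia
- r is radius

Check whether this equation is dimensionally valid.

No

m (mass) has dimensions [M].
Iner (moment of inertia) has dimensions [L^2 M].
r (radius) has dimensions [L].

Left side: [M]
Right side: [L^-4 M^-1]

The two sides have different dimensions, so the equation is NOT dimensionally consistent.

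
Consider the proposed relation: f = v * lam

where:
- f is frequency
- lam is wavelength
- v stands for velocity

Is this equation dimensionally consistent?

No

f (frequency) has dimensions [T^-1].
lam (wavelength) has dimensions [L].
v (velocity) has dimensions [L T^-1].

Left side: [T^-1]
Right side: [L^2 T^-1]

The two sides have different dimensions, so the equation is NOT dimensionally consistent.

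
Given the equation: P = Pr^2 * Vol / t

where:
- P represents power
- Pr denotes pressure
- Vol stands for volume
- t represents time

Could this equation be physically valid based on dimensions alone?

No

P (power) has dimensions [L^2 M T^-3].
Pr (pressure) has dimensions [L^-1 M T^-2].
Vol (volume) has dimensions [L^3].
t (time) has dimensions [T].

Left side: [L^2 M T^-3]
Right side: [L M^2 T^-5]

The two sides have different dimensions, so the equation is NOT dimensionally consistent.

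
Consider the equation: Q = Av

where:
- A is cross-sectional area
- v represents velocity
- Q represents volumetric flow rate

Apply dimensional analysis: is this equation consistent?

Yes

A (cross-sectional area) has dimensions [L^2].
v (velocity) has dimensions [L T^-1].
Q (volumetric flow rate) has dimensions [L^3 T^-1].

Left side: [L^3 T^-1]
Right side: [L^3 T^-1]

Both sides have the same dimensions, so the equation is dimensionally consistent.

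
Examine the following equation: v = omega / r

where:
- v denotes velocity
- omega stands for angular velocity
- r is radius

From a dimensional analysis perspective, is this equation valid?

No

v (velocity) has dimensions [L T^-1].
omega (angular velocity) has dimensions [T^-1].
r (radius) has dimensions [L].

Left side: [L T^-1]
Right side: [L^-1 T^-1]

The two sides have different dimensions, so the equation is NOT dimensionally consistent.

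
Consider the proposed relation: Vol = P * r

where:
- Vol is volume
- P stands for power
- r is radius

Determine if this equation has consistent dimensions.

No

Vol (volume) has dimensions [L^3].
P (power) has dimensions [L^2 M T^-3].
r (radius) has dimensions [L].

Left side: [L^3]
Right side: [L^3 M T^-3]

The two sides have different dimensions, so the equation is NOT dimensionally consistent.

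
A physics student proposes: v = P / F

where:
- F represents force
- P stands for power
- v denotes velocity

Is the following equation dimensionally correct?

Yes

F (force) has dimensions [L M T^-2].
P (power) has dimensions [L^2 M T^-3].
v (velocity) has dimensions [L T^-1].

Left side: [L T^-1]
Right side: [L T^-1]

Both sides have the same dimensions, so the equation is dimensionally consistent.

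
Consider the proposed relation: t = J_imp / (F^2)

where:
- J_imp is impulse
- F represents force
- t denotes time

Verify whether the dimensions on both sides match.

No

J_imp (impulse) has dimensions [L M T^-1].
F (force) has dimensions [L M T^-2].
t (time) has dimensions [T].

Left side: [T]
Right side: [L^-1 M^-1 T^3]

The two sides have different dimensions, so the equation is NOT dimensionally consistent.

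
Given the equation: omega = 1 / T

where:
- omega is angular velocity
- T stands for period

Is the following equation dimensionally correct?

Yes

omega (angular velocity) has dimensions [T^-1].
T (period) has dimensions [T].

Left side: [T^-1]
Right side: [T^-1]

Both sides have the same dimensions, so the equation is dimensionally consistent.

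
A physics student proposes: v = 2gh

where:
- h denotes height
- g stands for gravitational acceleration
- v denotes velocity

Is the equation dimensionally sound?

No

h (height) has dimensions [L].
g (gravitational acceleration) has dimensions [L T^-2].
v (velocity) has dimensions [L T^-1].

Left side: [L T^-1]
Right side: [L^2 T^-2]

The two sides have different dimensions, so the equation is NOT dimensionally consistent.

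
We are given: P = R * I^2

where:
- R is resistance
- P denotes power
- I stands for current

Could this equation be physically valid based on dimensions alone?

Yes

R (resistance) has dimensions [I^-2 L^2 M T^-3].
P (power) has dimensions [L^2 M T^-3].
I (current) has dimensions [I].

Left side: [L^2 M T^-3]
Right side: [L^2 M T^-3]

Both sides have the same dimensions, so the equation is dimensionally consistent.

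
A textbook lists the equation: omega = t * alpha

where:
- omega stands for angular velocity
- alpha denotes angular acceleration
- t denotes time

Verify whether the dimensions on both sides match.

Yes

omega (angular velocity) has dimensions [T^-1].
alpha (angular acceleration) has dimensions [T^-2].
t (time) has dimensions [T].

Left side: [T^-1]
Right side: [T^-1]

Both sides have the same dimensions, so the equation is dimensionally consistent.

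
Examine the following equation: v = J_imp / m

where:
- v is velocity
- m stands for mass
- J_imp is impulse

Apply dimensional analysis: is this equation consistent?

Yes

v (velocity) has dimensions [L T^-1].
m (mass) has dimensions [M].
J_imp (impulse) has dimensions [L M T^-1].

Left side: [L T^-1]
Right side: [L T^-1]

Both sides have the same dimensions, so the equation is dimensionally consistent.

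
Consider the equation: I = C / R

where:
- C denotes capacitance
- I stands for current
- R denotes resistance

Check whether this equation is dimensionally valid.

No

C (capacitance) has dimensions [I^2 L^-2 M^-1 T^4].
I (current) has dimensions [I].
R (resistance) has dimensions [I^-2 L^2 M T^-3].

Left side: [I]
Right side: [I^4 L^-4 M^-2 T^7]

The two sides have different dimensions, so the equation is NOT dimensionally consistent.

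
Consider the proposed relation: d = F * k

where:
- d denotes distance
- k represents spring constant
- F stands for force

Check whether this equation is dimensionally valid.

No

d (distance) has dimensions [L].
k (spring constant) has dimensions [M T^-2].
F (force) has dimensions [L M T^-2].

Left side: [L]
Right side: [L M^2 T^-4]

The two sides have different dimensions, so the equation is NOT dimensionally consistent.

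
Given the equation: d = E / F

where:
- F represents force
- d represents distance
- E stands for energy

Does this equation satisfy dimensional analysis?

Yes

F (force) has dimensions [L M T^-2].
d (distance) has dimensions [L].
E (energy) has dimensions [L^2 M T^-2].

Left side: [L]
Right side: [L]

Both sides have the same dimensions, so the equation is dimensionally consistent.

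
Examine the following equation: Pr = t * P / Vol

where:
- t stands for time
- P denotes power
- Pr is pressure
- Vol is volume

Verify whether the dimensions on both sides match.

Yes

t (time) has dimensions [T].
P (power) has dimensions [L^2 M T^-3].
Pr (pressure) has dimensions [L^-1 M T^-2].
Vol (volume) has dimensions [L^3].

Left side: [L^-1 M T^-2]
Right side: [L^-1 M T^-2]

Both sides have the same dimensions, so the equation is dimensionally consistent.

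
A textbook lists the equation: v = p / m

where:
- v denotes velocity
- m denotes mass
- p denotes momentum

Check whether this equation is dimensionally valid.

Yes

v (velocity) has dimensions [L T^-1].
m (mass) has dimensions [M].
p (momentum) has dimensions [L M T^-1].

Left side: [L T^-1]
Right side: [L T^-1]

Both sides have the same dimensions, so the equation is dimensionally consistent.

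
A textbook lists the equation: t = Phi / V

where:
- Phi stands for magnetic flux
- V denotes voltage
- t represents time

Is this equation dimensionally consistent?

Yes

Phi (magnetic flux) has dimensions [I^-1 L^2 M T^-2].
V (voltage) has dimensions [I^-1 L^2 M T^-3].
t (time) has dimensions [T].

Left side: [T]
Right side: [T]

Both sides have the same dimensions, so the equation is dimensionally consistent.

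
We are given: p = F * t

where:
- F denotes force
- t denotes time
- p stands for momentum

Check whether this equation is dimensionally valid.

Yes

F (force) has dimensions [L M T^-2].
t (time) has dimensions [T].
p (momentum) has dimensions [L M T^-1].

Left side: [L M T^-1]
Right side: [L M T^-1]

Both sides have the same dimensions, so the equation is dimensionally consistent.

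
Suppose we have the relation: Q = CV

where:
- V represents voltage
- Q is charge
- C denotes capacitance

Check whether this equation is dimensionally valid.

Yes

V (voltage) has dimensions [I^-1 L^2 M T^-3].
Q (charge) has dimensions [I T].
C (capacitance) has dimensions [I^2 L^-2 M^-1 T^4].

Left side: [I T]
Right side: [I T]

Both sides have the same dimensions, so the equation is dimensionally consistent.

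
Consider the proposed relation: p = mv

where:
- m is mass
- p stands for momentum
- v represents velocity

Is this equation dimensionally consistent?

Yes

m (mass) has dimensions [M].
p (momentum) has dimensions [L M T^-1].
v (velocity) has dimensions [L T^-1].

Left side: [L M T^-1]
Right side: [L M T^-1]

Both sides have the same dimensions, so the equation is dimensionally consistent.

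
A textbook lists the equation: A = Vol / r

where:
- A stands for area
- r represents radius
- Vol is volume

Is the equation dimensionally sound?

Yes

A (area) has dimensions [L^2].
r (radius) has dimensions [L].
Vol (volume) has dimensions [L^3].

Left side: [L^2]
Right side: [L^2]

Both sides have the same dimensions, so the equation is dimensionally consistent.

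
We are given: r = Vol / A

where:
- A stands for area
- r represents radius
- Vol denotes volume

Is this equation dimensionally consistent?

Yes

A (area) has dimensions [L^2].
r (radius) has dimensions [L].
Vol (volume) has dimensions [L^3].

Left side: [L]
Right side: [L]

Both sides have the same dimensions, so the equation is dimensionally consistent.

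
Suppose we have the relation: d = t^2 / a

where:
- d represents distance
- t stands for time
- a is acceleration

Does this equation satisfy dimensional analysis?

No

d (distance) has dimensions [L].
t (time) has dimensions [T].
a (acceleration) has dimensions [L T^-2].

Left side: [L]
Right side: [L^-1 T^4]

The two sides have different dimensions, so the equation is NOT dimensionally consistent.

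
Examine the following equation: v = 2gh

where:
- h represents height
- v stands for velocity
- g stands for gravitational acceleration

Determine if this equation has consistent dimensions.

No

h (height) has dimensions [L].
v (velocity) has dimensions [L T^-1].
g (gravitational acceleration) has dimensions [L T^-2].

Left side: [L T^-1]
Right side: [L^2 T^-2]

The two sides have different dimensions, so the equation is NOT dimensionally consistent.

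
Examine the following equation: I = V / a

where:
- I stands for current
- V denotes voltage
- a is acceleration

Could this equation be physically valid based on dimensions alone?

No

I (current) has dimensions [I].
V (voltage) has dimensions [I^-1 L^2 M T^-3].
a (acceleration) has dimensions [L T^-2].

Left side: [I]
Right side: [I^-1 L M T^-1]

The two sides have different dimensions, so the equation is NOT dimensionally consistent.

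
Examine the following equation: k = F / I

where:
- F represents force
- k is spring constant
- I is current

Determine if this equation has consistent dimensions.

No

F (force) has dimensions [L M T^-2].
k (spring constant) has dimensions [M T^-2].
I (current) has dimensions [I].

Left side: [M T^-2]
Right side: [I^-1 L M T^-2]

The two sides have different dimensions, so the equation is NOT dimensionally consistent.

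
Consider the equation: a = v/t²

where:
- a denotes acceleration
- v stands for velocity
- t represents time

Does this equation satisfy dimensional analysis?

No

a (acceleration) has dimensions [L T^-2].
v (velocity) has dimensions [L T^-1].
t (time) has dimensions [T].

Left side: [L T^-2]
Right side: [L T^-3]

The two sides have different dimensions, so the equation is NOT dimensionally consistent.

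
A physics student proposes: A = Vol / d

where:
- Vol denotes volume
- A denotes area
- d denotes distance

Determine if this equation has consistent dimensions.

Yes

Vol (volume) has dimensions [L^3].
A (area) has dimensions [L^2].
d (distance) has dimensions [L].

Left side: [L^2]
Right side: [L^2]

Both sides have the same dimensions, so the equation is dimensionally consistent.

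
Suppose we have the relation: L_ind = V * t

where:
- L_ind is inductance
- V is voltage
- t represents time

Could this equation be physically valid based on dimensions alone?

No

L_ind (inductance) has dimensions [I^-2 L^2 M T^-2].
V (voltage) has dimensions [I^-1 L^2 M T^-3].
t (time) has dimensions [T].

Left side: [I^-2 L^2 M T^-2]
Right side: [I^-1 L^2 M T^-2]

The two sides have different dimensions, so the equation is NOT dimensionally consistent.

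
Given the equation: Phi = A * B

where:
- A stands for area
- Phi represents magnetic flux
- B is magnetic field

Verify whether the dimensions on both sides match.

Yes

A (area) has dimensions [L^2].
Phi (magnetic flux) has dimensions [I^-1 L^2 M T^-2].
B (magnetic field) has dimensions [I^-1 M T^-2].

Left side: [I^-1 L^2 M T^-2]
Right side: [I^-1 L^2 M T^-2]

Both sides have the same dimensions, so the equation is dimensionally consistent.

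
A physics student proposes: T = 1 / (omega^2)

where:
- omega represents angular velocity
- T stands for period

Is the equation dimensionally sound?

No

omega (angular velocity) has dimensions [T^-1].
T (period) has dimensions [T].

Left side: [T]
Right side: [T^2]

The two sides have different dimensions, so the equation is NOT dimensionally consistent.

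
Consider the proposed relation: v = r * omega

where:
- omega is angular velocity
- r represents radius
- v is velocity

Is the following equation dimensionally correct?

Yes

omega (angular velocity) has dimensions [T^-1].
r (radius) has dimensions [L].
v (velocity) has dimensions [L T^-1].

Left side: [L T^-1]
Right side: [L T^-1]

Both sides have the same dimensions, so the equation is dimensionally consistent.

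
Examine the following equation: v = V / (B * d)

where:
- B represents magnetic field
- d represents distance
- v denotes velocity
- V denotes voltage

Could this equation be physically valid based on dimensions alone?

Yes

B (magnetic field) has dimensions [I^-1 M T^-2].
d (distance) has dimensions [L].
v (velocity) has dimensions [L T^-1].
V (voltage) has dimensions [I^-1 L^2 M T^-3].

Left side: [L T^-1]
Right side: [L T^-1]

Both sides have the same dimensions, so the equation is dimensionally consistent.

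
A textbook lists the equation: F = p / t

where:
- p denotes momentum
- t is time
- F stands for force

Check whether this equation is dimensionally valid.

Yes

p (momentum) has dimensions [L M T^-1].
t (time) has dimensions [T].
F (force) has dimensions [L M T^-2].

Left side: [L M T^-2]
Right side: [L M T^-2]

Both sides have the same dimensions, so the equation is dimensionally consistent.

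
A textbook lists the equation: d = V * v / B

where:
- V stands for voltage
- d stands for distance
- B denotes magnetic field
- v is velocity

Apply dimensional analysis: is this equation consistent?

No

V (voltage) has dimensions [I^-1 L^2 M T^-3].
d (distance) has dimensions [L].
B (magnetic field) has dimensions [I^-1 M T^-2].
v (velocity) has dimensions [L T^-1].

Left side: [L]
Right side: [L^3 T^-2]

The two sides have different dimensions, so the equation is NOT dimensionally consistent.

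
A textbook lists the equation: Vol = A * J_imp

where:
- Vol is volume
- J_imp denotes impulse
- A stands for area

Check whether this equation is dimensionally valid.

No

Vol (volume) has dimensions [L^3].
J_imp (impulse) has dimensions [L M T^-1].
A (area) has dimensions [L^2].

Left side: [L^3]
Right side: [L^3 M T^-1]

The two sides have different dimensions, so the equation is NOT dimensionally consistent.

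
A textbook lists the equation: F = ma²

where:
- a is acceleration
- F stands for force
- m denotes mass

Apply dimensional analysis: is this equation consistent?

No

a (acceleration) has dimensions [L T^-2].
F (force) has dimensions [L M T^-2].
m (mass) has dimensions [M].

Left side: [L M T^-2]
Right side: [L^2 M T^-4]

The two sides have different dimensions, so the equation is NOT dimensionally consistent.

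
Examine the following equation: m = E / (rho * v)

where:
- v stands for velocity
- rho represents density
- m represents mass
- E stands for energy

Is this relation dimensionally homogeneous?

No

v (velocity) has dimensions [L T^-1].
rho (density) has dimensions [L^-3 M].
m (mass) has dimensions [M].
E (energy) has dimensions [L^2 M T^-2].

Left side: [M]
Right side: [L^4 T^-1]

The two sides have different dimensions, so the equation is NOT dimensionally consistent.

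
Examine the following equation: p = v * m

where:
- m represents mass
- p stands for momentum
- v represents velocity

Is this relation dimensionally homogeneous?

Yes

m (mass) has dimensions [M].
p (momentum) has dimensions [L M T^-1].
v (velocity) has dimensions [L T^-1].

Left side: [L M T^-1]
Right side: [L M T^-1]

Both sides have the same dimensions, so the equation is dimensionally consistent.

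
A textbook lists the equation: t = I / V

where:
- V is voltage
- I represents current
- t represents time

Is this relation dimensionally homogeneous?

No

V (voltage) has dimensions [I^-1 L^2 M T^-3].
I (current) has dimensions [I].
t (time) has dimensions [T].

Left side: [T]
Right side: [I^2 L^-2 M^-1 T^3]

The two sides have different dimensions, so the equation is NOT dimensionally consistent.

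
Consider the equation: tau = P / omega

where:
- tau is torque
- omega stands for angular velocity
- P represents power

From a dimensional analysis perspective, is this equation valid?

Yes

tau (torque) has dimensions [L^2 M T^-2].
omega (angular velocity) has dimensions [T^-1].
P (power) has dimensions [L^2 M T^-3].

Left side: [L^2 M T^-2]
Right side: [L^2 M T^-2]

Both sides have the same dimensions, so the equation is dimensionally consistent.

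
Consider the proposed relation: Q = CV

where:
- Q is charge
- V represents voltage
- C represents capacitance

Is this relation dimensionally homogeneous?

Yes

Q (charge) has dimensions [I T].
V (voltage) has dimensions [I^-1 L^2 M T^-3].
C (capacitance) has dimensions [I^2 L^-2 M^-1 T^4].

Left side: [I T]
Right side: [I T]

Both sides have the same dimensions, so the equation is dimensionally consistent.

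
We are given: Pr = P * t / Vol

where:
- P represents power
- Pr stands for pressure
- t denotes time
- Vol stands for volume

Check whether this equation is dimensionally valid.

Yes

P (power) has dimensions [L^2 M T^-3].
Pr (pressure) has dimensions [L^-1 M T^-2].
t (time) has dimensions [T].
Vol (volume) has dimensions [L^3].

Left side: [L^-1 M T^-2]
Right side: [L^-1 M T^-2]

Both sides have the same dimensions, so the equation is dimensionally consistent.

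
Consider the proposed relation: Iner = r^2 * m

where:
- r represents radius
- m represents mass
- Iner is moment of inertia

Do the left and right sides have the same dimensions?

Yes

r (radius) has dimensions [L].
m (mass) has dimensions [M].
Iner (moment of inertia) has dimensions [L^2 M].

Left side: [L^2 M]
Right side: [L^2 M]

Both sides have the same dimensions, so the equation is dimensionally consistent.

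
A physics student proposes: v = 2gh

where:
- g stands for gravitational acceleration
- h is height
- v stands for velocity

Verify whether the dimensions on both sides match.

No

g (gravitational acceleration) has dimensions [L T^-2].
h (height) has dimensions [L].
v (velocity) has dimensions [L T^-1].

Left side: [L T^-1]
Right side: [L^2 T^-2]

The two sides have different dimensions, so the equation is NOT dimensionally consistent.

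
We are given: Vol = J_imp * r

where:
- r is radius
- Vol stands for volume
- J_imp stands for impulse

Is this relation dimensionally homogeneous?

No

r (radius) has dimensions [L].
Vol (volume) has dimensions [L^3].
J_imp (impulse) has dimensions [L M T^-1].

Left side: [L^3]
Right side: [L^2 M T^-1]

The two sides have different dimensions, so the equation is NOT dimensionally consistent.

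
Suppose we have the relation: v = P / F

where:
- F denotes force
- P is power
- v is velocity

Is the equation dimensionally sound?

Yes

F (force) has dimensions [L M T^-2].
P (power) has dimensions [L^2 M T^-3].
v (velocity) has dimensions [L T^-1].

Left side: [L T^-1]
Right side: [L T^-1]

Both sides have the same dimensions, so the equation is dimensionally consistent.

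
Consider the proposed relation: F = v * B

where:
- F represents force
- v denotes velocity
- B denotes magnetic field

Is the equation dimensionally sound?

No

F (force) has dimensions [L M T^-2].
v (velocity) has dimensions [L T^-1].
B (magnetic field) has dimensions [I^-1 M T^-2].

Left side: [L M T^-2]
Right side: [I^-1 L M T^-3]

The two sides have different dimensions, so the equation is NOT dimensionally consistent.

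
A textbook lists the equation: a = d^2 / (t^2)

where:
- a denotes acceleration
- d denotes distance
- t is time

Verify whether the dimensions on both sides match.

No

a (acceleration) has dimensions [L T^-2].
d (distance) has dimensions [L].
t (time) has dimensions [T].

Left side: [L T^-2]
Right side: [L^2 T^-2]

The two sides have different dimensions, so the equation is NOT dimensionally consistent.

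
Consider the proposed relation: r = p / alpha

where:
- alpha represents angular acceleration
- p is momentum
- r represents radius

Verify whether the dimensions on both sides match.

No

alpha (angular acceleration) has dimensions [T^-2].
p (momentum) has dimensions [L M T^-1].
r (radius) has dimensions [L].

Left side: [L]
Right side: [L M T]

The two sides have different dimensions, so the equation is NOT dimensionally consistent.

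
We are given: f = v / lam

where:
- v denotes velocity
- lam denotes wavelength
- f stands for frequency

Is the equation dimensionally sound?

Yes

v (velocity) has dimensions [L T^-1].
lam (wavelength) has dimensions [L].
f (frequency) has dimensions [T^-1].

Left side: [T^-1]
Right side: [T^-1]

Both sides have the same dimensions, so the equation is dimensionally consistent.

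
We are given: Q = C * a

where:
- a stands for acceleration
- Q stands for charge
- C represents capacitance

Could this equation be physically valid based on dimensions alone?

No

a (acceleration) has dimensions [L T^-2].
Q (charge) has dimensions [I T].
C (capacitance) has dimensions [I^2 L^-2 M^-1 T^4].

Left side: [I T]
Right side: [I^2 L^-1 M^-1 T^2]

The two sides have different dimensions, so the equation is NOT dimensionally consistent.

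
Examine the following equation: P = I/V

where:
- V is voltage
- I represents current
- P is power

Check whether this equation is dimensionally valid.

No

V (voltage) has dimensions [I^-1 L^2 M T^-3].
I (current) has dimensions [I].
P (power) has dimensions [L^2 M T^-3].

Left side: [L^2 M T^-3]
Right side: [I^2 L^-2 M^-1 T^3]

The two sides have different dimensions, so the equation is NOT dimensionally consistent.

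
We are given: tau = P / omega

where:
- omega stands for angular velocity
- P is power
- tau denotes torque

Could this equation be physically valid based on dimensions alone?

Yes

omega (angular velocity) has dimensions [T^-1].
P (power) has dimensions [L^2 M T^-3].
tau (torque) has dimensions [L^2 M T^-2].

Left side: [L^2 M T^-2]
Right side: [L^2 M T^-2]

Both sides have the same dimensions, so the equation is dimensionally consistent.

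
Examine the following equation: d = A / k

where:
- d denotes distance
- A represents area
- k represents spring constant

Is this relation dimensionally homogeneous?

No

d (distance) has dimensions [L].
A (area) has dimensions [L^2].
k (spring constant) has dimensions [M T^-2].

Left side: [L]
Right side: [L^2 M^-1 T^2]

The two sides have different dimensions, so the equation is NOT dimensionally consistent.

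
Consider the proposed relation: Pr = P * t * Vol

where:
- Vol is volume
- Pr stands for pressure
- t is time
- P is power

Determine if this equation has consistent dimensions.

No

Vol (volume) has dimensions [L^3].
Pr (pressure) has dimensions [L^-1 M T^-2].
t (time) has dimensions [T].
P (power) has dimensions [L^2 M T^-3].

Left side: [L^-1 M T^-2]
Right side: [L^5 M T^-2]

The two sides have different dimensions, so the equation is NOT dimensionally consistent.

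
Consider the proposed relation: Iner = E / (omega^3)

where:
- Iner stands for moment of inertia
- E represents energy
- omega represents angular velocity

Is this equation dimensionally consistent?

No

Iner (moment of inertia) has dimensions [L^2 M].
E (energy) has dimensions [L^2 M T^-2].
omega (angular velocity) has dimensions [T^-1].

Left side: [L^2 M]
Right side: [L^2 M T]

The two sides have different dimensions, so the equation is NOT dimensionally consistent.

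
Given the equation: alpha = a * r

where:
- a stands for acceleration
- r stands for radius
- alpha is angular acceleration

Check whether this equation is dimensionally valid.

No

a (acceleration) has dimensions [L T^-2].
r (radius) has dimensions [L].
alpha (angular acceleration) has dimensions [T^-2].

Left side: [T^-2]
Right side: [L^2 T^-2]

The two sides have different dimensions, so the equation is NOT dimensionally consistent.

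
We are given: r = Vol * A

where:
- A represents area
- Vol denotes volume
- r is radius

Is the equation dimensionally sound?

No

A (area) has dimensions [L^2].
Vol (volume) has dimensions [L^3].
r (radius) has dimensions [L].

Left side: [L]
Right side: [L^5]

The two sides have different dimensions, so the equation is NOT dimensionally consistent.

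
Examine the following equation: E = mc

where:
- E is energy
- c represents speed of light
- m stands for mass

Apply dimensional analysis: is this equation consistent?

No

E (energy) has dimensions [L^2 M T^-2].
c (speed of light) has dimensions [L T^-1].
m (mass) has dimensions [M].

Left side: [L^2 M T^-2]
Right side: [L M T^-1]

The two sides have different dimensions, so the equation is NOT dimensionally consistent.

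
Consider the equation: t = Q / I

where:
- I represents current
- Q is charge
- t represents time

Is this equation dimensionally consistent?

Yes

I (current) has dimensions [I].
Q (charge) has dimensions [I T].
t (time) has dimensions [T].

Left side: [T]
Right side: [T]

Both sides have the same dimensions, so the equation is dimensionally consistent.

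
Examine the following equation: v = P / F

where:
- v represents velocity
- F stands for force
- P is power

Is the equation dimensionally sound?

Yes

v (velocity) has dimensions [L T^-1].
F (force) has dimensions [L M T^-2].
P (power) has dimensions [L^2 M T^-3].

Left side: [L T^-1]
Right side: [L T^-1]

Both sides have the same dimensions, so the equation is dimensionally consistent.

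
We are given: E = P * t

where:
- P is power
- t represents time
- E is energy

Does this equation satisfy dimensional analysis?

Yes

P (power) has dimensions [L^2 M T^-3].
t (time) has dimensions [T].
E (energy) has dimensions [L^2 M T^-2].

Left side: [L^2 M T^-2]
Right side: [L^2 M T^-2]

Both sides have the same dimensions, so the equation is dimensionally consistent.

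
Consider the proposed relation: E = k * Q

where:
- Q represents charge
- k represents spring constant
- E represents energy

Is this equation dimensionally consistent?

No

Q (charge) has dimensions [I T].
k (spring constant) has dimensions [M T^-2].
E (energy) has dimensions [L^2 M T^-2].

Left side: [L^2 M T^-2]
Right side: [I M T^-1]

The two sides have different dimensions, so the equation is NOT dimensionally consistent.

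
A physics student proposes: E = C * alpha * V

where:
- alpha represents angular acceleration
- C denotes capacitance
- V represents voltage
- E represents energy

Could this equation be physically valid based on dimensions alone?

No

alpha (angular acceleration) has dimensions [T^-2].
C (capacitance) has dimensions [I^2 L^-2 M^-1 T^4].
V (voltage) has dimensions [I^-1 L^2 M T^-3].
E (energy) has dimensions [L^2 M T^-2].

Left side: [L^2 M T^-2]
Right side: [I T^-1]

The two sides have different dimensions, so the equation is NOT dimensionally consistent.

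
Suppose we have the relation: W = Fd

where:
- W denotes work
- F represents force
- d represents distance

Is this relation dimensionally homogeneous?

Yes

W (work) has dimensions [L^2 M T^-2].
F (force) has dimensions [L M T^-2].
d (distance) has dimensions [L].

Left side: [L^2 M T^-2]
Right side: [L^2 M T^-2]

Both sides have the same dimensions, so the equation is dimensionally consistent.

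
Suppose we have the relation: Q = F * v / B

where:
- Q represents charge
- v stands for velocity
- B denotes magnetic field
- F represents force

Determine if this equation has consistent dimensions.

No

Q (charge) has dimensions [I T].
v (velocity) has dimensions [L T^-1].
B (magnetic field) has dimensions [I^-1 M T^-2].
F (force) has dimensions [L M T^-2].

Left side: [I T]
Right side: [I L^2 T^-1]

The two sides have different dimensions, so the equation is NOT dimensionally consistent.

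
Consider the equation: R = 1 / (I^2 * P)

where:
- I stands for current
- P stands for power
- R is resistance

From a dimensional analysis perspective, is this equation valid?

No

I (current) has dimensions [I].
P (power) has dimensions [L^2 M T^-3].
R (resistance) has dimensions [I^-2 L^2 M T^-3].

Left side: [I^-2 L^2 M T^-3]
Right side: [I^-2 L^-2 M^-1 T^3]

The two sides have different dimensions, so the equation is NOT dimensionally consistent.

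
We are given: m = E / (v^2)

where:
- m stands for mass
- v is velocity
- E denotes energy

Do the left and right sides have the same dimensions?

Yes

m (mass) has dimensions [M].
v (velocity) has dimensions [L T^-1].
E (energy) has dimensions [L^2 M T^-2].

Left side: [M]
Right side: [M]

Both sides have the same dimensions, so the equation is dimensionally consistent.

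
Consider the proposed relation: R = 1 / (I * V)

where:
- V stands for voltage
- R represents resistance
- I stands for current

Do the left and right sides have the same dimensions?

No

V (voltage) has dimensions [I^-1 L^2 M T^-3].
R (resistance) has dimensions [I^-2 L^2 M T^-3].
I (current) has dimensions [I].

Left side: [I^-2 L^2 M T^-3]
Right side: [L^-2 M^-1 T^3]

The two sides have different dimensions, so the equation is NOT dimensionally consistent.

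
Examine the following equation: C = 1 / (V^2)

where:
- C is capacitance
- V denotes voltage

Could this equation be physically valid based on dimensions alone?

No

C (capacitance) has dimensions [I^2 L^-2 M^-1 T^4].
V (voltage) has dimensions [I^-1 L^2 M T^-3].

Left side: [I^2 L^-2 M^-1 T^4]
Right side: [I^2 L^-4 M^-2 T^6]

The two sides have different dimensions, so the equation is NOT dimensionally consistent.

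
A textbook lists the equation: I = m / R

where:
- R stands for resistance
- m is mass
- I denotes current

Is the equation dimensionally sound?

No

R (resistance) has dimensions [I^-2 L^2 M T^-3].
m (mass) has dimensions [M].
I (current) has dimensions [I].

Left side: [I]
Right side: [I^2 L^-2 T^3]

The two sides have different dimensions, so the equation is NOT dimensionally consistent.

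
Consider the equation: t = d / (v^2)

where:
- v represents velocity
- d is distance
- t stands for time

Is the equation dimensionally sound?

No

v (velocity) has dimensions [L T^-1].
d (distance) has dimensions [L].
t (time) has dimensions [T].

Left side: [T]
Right side: [L^-1 T^2]

The two sides have different dimensions, so the equation is NOT dimensionally consistent.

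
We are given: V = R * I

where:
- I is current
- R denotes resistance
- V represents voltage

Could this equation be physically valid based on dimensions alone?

Yes

I (current) has dimensions [I].
R (resistance) has dimensions [I^-2 L^2 M T^-3].
V (voltage) has dimensions [I^-1 L^2 M T^-3].

Left side: [I^-1 L^2 M T^-3]
Right side: [I^-1 L^2 M T^-3]

Both sides have the same dimensions, so the equation is dimensionally consistent.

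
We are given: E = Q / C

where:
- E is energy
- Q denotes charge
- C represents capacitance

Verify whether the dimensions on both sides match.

No

E (energy) has dimensions [L^2 M T^-2].
Q (charge) has dimensions [I T].
C (capacitance) has dimensions [I^2 L^-2 M^-1 T^4].

Left side: [L^2 M T^-2]
Right side: [I^-1 L^2 M T^-3]

The two sides have different dimensions, so the equation is NOT dimensionally consistent.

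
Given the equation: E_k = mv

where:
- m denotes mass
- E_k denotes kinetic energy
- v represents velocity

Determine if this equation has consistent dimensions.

No

m (mass) has dimensions [M].
E_k (kinetic energy) has dimensions [L^2 M T^-2].
v (velocity) has dimensions [L T^-1].

Left side: [L^2 M T^-2]
Right side: [L M T^-1]

The two sides have different dimensions, so the equation is NOT dimensionally consistent.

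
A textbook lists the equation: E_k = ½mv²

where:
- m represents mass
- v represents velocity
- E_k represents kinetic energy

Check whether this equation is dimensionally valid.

Yes

m (mass) has dimensions [M].
v (velocity) has dimensions [L T^-1].
E_k (kinetic energy) has dimensions [L^2 M T^-2].

Left side: [L^2 M T^-2]
Right side: [L^2 M T^-2]

Both sides have the same dimensions, so the equation is dimensionally consistent.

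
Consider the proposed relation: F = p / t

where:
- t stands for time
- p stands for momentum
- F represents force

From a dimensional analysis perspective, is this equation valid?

Yes

t (time) has dimensions [T].
p (momentum) has dimensions [L M T^-1].
F (force) has dimensions [L M T^-2].

Left side: [L M T^-2]
Right side: [L M T^-2]

Both sides have the same dimensions, so the equation is dimensionally consistent.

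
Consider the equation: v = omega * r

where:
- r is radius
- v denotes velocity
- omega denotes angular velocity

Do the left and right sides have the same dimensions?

Yes

r (radius) has dimensions [L].
v (velocity) has dimensions [L T^-1].
omega (angular velocity) has dimensions [T^-1].

Left side: [L T^-1]
Right side: [L T^-1]

Both sides have the same dimensions, so the equation is dimensionally consistent.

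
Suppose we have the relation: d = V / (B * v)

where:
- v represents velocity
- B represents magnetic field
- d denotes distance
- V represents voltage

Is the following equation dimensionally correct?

Yes

v (velocity) has dimensions [L T^-1].
B (magnetic field) has dimensions [I^-1 M T^-2].
d (distance) has dimensions [L].
V (voltage) has dimensions [I^-1 L^2 M T^-3].

Left side: [L]
Right side: [L]

Both sides have the same dimensions, so the equation is dimensionally consistent.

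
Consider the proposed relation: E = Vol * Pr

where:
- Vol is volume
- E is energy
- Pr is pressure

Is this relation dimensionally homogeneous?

Yes

Vol (volume) has dimensions [L^3].
E (energy) has dimensions [L^2 M T^-2].
Pr (pressure) has dimensions [L^-1 M T^-2].

Left side: [L^2 M T^-2]
Right side: [L^2 M T^-2]

Both sides have the same dimensions, so the equation is dimensionally consistent.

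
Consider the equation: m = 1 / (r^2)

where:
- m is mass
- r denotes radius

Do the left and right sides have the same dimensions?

No

m (mass) has dimensions [M].
r (radius) has dimensions [L].

Left side: [M]
Right side: [L^-2]

The two sides have different dimensions, so the equation is NOT dimensionally consistent.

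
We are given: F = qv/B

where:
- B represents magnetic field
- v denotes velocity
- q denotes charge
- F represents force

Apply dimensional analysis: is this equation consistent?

No

B (magnetic field) has dimensions [I^-1 M T^-2].
v (velocity) has dimensions [L T^-1].
q (charge) has dimensions [I T].
F (force) has dimensions [L M T^-2].

Left side: [L M T^-2]
Right side: [I^2 L M^-1 T^2]

The two sides have different dimensions, so the equation is NOT dimensionally consistent.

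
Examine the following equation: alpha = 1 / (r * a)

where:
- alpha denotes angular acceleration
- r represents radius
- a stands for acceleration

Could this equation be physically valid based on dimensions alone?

No

alpha (angular acceleration) has dimensions [T^-2].
r (radius) has dimensions [L].
a (acceleration) has dimensions [L T^-2].

Left side: [T^-2]
Right side: [L^-2 T^2]

The two sides have different dimensions, so the equation is NOT dimensionally consistent.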